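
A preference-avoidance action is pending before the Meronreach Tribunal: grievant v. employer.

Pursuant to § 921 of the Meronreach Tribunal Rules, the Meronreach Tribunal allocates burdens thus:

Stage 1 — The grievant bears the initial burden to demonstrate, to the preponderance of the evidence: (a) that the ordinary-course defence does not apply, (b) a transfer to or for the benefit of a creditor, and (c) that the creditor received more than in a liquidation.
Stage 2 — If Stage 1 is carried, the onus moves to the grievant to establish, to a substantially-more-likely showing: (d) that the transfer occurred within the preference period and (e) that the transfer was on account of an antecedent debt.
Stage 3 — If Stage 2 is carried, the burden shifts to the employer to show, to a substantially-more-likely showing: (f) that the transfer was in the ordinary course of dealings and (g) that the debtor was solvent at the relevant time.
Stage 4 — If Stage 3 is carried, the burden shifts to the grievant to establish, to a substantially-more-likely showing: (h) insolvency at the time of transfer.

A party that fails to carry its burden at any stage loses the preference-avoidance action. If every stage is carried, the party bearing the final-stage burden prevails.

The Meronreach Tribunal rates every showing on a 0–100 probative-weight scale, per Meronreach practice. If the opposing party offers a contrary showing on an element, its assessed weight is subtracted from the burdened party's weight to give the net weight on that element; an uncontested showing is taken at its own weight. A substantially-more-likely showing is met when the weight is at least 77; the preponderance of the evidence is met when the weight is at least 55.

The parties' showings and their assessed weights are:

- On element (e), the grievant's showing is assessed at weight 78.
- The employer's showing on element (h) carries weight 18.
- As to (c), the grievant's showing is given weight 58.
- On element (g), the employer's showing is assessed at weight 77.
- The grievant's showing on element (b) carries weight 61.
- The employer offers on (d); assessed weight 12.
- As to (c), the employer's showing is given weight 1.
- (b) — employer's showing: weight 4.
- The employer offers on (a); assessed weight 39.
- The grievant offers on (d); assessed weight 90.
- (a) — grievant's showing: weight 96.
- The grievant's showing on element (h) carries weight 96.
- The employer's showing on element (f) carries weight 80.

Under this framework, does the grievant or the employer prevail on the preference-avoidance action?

Stage 1 — burden on grievant; standard: the preponderance of the evidence (weight is at least 55).
    (a): 96 − 39 = 57 ≥ 55 [met]
    (b): 61 − 4 = 57 ≥ 55 [met]
    (c): 58 − 1 = 57 ≥ 55 [met]
  Stage 1 carried; the burden remains with the grievant.
Stage 2 — burden on grievant; standard: a substantially-more-likely showing (weight is at least 77).
    (d): 90 − 12 = 78 ≥ 77 [met]
    (e): 78 ≥ 77 [met]
  The grievant carries Stage 2; the employer now bears the burden.
Stage 3 — burden on employer; standard: a substantially-more-likely showing (weight is at least 77).
    (f): 80 ≥ 77 [met]
    (g): 77 ≥ 77 [met]
  The employer carries Stage 3; the grievant now bears the burden.
Stage 4 — burden on grievant; standard: a substantially-more-likely showing (weight is at least 77).
    (h): 96 − 18 = 78 ≥ 77 [met]
  All elements met at the final stage.
Every stage carried; the grievant prevails.

grievant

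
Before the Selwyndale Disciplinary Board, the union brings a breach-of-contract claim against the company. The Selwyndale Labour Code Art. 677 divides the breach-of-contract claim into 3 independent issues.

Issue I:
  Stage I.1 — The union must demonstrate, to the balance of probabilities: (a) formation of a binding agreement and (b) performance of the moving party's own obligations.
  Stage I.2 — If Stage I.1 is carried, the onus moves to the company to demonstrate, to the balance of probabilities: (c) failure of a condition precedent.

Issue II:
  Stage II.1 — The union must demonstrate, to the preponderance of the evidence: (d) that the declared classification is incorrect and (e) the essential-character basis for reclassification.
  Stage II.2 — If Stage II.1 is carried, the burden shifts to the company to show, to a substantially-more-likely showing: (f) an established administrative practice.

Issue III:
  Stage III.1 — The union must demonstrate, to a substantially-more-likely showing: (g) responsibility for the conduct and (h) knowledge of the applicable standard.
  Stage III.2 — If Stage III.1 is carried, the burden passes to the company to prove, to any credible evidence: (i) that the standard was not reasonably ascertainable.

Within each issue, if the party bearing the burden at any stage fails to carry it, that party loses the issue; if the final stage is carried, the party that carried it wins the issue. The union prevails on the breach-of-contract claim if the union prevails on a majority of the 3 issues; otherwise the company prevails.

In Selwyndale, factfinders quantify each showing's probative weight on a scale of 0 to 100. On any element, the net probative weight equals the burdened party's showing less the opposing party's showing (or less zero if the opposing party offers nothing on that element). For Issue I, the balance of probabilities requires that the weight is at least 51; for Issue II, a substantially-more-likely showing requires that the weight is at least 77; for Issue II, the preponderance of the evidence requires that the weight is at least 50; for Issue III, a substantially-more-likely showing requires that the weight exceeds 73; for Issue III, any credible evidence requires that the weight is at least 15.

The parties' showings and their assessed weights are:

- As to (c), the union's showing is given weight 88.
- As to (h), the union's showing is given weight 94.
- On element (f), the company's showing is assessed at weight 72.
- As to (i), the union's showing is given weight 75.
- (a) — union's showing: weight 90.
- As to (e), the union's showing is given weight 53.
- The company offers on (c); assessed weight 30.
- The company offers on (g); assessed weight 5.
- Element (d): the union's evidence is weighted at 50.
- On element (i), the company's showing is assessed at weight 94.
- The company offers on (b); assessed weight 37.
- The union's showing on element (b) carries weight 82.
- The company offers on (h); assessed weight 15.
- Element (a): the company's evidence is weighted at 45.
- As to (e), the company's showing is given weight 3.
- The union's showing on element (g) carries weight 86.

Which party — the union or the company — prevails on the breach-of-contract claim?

company

— Issue I —
At Stage I.1 the union must meet the balance of probabilities (weight is at least 51): on (a) the weight is 90 less the opposing 45 gives net 45, which does not reach 51, so (a) does not meet the standard; on (b) the weight is 82 less the opposing 37 gives net 45, which does not reach 51, so (b) does not meet the standard.
  The union does not carry Stage I.1.
The analysis ends at Stage I.1; the company prevails on this issue.
— Issue II —
Stage II.1 — burden on union; standard: the preponderance of the evidence (weight is at least 50).
    (d): 50 ≥ 50 [met]
    (e): 53 − 3 = 50 ≥ 50 [met]
  The union carries Stage II.1; the company now bears the burden.
Stage II.2 — burden on company; standard: a substantially-more-likely showing (weight is at least 77).
    (f): 72 < 77 [not met]
  The company does not carry Stage II.2.
The union prevails on this issue.
— Issue III —
Stage III.1 (union, a substantially-more-likely showing, weight exceeds 73): (g) net 86−5=81 > 73 — meets; (h) net 94−15=79 > 73 — meets.
  Stage III.1 is satisfied; the onus moves to the company.
Stage III.2 (company, any credible evidence, weight is at least 15): (i) net 94−75=19 ≥ 15 — meets.
  The company carries the last stage.
With every stage satisfied, the company prevails on this issue.
Per-issue: Issue I → company; Issue II → union; Issue III → company. The union must prevail on a majority of issues; overall, the company prevails.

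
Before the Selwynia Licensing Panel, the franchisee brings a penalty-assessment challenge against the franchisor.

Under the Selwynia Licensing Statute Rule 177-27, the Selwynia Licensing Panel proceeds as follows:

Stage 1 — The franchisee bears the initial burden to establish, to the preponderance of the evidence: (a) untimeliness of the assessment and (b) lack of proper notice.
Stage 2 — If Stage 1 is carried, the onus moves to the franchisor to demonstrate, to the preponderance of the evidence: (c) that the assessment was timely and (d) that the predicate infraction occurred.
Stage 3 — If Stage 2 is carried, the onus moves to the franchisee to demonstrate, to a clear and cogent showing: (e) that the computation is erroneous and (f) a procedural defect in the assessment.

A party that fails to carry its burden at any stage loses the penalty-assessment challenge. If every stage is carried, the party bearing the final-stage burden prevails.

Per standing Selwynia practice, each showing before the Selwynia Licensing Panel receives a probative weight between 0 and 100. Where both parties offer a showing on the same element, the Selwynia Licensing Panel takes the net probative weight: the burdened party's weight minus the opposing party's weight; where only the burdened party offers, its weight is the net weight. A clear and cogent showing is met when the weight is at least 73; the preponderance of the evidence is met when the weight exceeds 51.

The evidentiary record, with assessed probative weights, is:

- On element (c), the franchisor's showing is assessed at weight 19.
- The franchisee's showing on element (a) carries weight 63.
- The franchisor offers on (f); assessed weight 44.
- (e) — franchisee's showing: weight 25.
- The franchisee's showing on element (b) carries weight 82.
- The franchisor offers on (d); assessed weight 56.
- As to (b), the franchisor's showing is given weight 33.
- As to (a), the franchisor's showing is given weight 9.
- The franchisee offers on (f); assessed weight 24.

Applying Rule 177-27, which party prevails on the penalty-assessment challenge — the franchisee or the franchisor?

franchisor

Stage 1 (franchisee, the preponderance of the evidence, weight exceeds 51): (a) net 63−9=54 > 51 — meets; (b) net 82−33=49 ≤ 51 — fails.
  The franchisee does not carry Stage 1.
The analysis ends at Stage 1; the franchisor prevails.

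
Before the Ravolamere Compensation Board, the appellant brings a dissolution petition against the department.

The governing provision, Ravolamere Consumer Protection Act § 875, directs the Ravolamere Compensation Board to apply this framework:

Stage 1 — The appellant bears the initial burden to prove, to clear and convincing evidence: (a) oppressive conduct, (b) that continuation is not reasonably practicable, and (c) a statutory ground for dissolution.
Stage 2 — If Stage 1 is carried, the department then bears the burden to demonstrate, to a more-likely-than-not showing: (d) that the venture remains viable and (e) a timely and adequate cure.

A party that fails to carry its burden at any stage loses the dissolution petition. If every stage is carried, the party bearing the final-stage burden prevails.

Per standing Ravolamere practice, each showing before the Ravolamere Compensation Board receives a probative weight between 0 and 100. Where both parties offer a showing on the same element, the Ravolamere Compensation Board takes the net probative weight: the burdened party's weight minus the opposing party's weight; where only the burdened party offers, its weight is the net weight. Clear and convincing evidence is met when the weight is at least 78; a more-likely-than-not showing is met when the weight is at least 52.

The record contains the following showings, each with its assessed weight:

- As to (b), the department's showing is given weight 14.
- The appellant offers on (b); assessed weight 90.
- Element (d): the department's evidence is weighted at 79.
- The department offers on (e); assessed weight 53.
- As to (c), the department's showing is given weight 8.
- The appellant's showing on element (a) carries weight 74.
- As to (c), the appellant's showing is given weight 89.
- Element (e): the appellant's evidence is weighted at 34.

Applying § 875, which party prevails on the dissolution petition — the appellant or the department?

Stage 1 — burden on appellant; standard: clear and convincing evidence (weight is at least 78).
    (a): 74 < 78 [not met]
    (b): 90 − 14 = 76 < 78 [not met]
    (c): 89 − 8 = 81 ≥ 78 [met]
  The appellant does not carry Stage 1.
So the department prevails.

department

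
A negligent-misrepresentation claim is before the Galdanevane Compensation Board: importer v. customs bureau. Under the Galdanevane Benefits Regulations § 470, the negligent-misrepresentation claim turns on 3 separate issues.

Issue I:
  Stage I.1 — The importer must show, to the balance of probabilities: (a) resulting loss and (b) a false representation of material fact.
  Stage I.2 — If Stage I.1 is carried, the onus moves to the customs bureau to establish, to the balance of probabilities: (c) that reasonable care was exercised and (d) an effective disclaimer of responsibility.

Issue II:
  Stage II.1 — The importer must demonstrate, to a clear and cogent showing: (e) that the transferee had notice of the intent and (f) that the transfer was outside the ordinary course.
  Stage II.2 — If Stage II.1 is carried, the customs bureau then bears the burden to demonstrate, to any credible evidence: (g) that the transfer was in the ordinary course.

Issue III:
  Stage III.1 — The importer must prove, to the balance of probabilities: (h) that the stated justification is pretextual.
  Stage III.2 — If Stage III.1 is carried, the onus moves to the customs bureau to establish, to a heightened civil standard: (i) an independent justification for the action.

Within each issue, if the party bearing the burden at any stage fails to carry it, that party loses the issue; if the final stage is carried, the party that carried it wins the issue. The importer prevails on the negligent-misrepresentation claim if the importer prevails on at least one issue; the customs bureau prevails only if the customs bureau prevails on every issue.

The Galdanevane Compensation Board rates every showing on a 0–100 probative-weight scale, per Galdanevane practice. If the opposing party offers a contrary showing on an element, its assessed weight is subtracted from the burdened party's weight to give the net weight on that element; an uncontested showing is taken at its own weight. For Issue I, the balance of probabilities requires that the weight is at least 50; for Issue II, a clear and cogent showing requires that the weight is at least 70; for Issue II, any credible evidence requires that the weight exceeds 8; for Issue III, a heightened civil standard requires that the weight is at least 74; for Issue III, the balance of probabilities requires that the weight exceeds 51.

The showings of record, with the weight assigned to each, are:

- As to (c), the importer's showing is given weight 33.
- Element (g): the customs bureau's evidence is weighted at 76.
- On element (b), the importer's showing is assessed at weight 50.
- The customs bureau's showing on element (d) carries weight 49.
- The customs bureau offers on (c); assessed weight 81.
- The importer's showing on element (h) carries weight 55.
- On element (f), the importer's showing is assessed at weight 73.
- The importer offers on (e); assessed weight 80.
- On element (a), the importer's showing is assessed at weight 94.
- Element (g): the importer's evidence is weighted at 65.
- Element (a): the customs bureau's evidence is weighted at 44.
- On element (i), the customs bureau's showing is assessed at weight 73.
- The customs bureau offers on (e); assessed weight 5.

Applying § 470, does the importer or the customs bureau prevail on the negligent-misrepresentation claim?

importer

— Issue I —
Stage I.1 (importer, the balance of probabilities, weight is at least 50): (a) net 94−44=50 ≥ 50 — meets; (b) 50 ≥ 50 — meets.
  All elements met. The burden passes to the customs bureau.
Stage I.2 (customs bureau, the balance of probabilities, weight is at least 50): (c) net 81−33=48 < 50 — fails; (d) 49 < 50 — fails.
  Stage I.2 not carried; the customs bureau fails its burden.
The importer prevails on this issue.
— Issue II —
Stage II.1 (importer, a clear and cogent showing, weight is at least 70): (e) net 80−5=75 ≥ 70 — meets; (f) 73 ≥ 70 — meets.
  Stage II.1 is satisfied; the onus moves to the customs bureau.
Stage II.2 (customs bureau, any credible evidence, weight exceeds 8): (g) net 76−65=11 > 8 — meets.
  Stage II.2 carried; the final stage is satisfied.
Every stage carried; the customs bureau prevails on this issue.
— Issue III —
Stage III.1 — burden on importer; standard: the balance of probabilities (weight exceeds 51).
    (h): 55 > 51 [met]
  Stage III.1 carried; the burden shifts to the customs bureau.
Stage III.2 — burden on customs bureau; standard: a heightened civil standard (weight is at least 74).
    (i): 73 < 74 [not met]
  The customs bureau does not carry Stage III.2.
The importer prevails on this issue.
Per-issue: Issue I → importer; Issue II → customs bureau; Issue III → importer. The importer must prevail on at least one issue; overall, the importer prevails.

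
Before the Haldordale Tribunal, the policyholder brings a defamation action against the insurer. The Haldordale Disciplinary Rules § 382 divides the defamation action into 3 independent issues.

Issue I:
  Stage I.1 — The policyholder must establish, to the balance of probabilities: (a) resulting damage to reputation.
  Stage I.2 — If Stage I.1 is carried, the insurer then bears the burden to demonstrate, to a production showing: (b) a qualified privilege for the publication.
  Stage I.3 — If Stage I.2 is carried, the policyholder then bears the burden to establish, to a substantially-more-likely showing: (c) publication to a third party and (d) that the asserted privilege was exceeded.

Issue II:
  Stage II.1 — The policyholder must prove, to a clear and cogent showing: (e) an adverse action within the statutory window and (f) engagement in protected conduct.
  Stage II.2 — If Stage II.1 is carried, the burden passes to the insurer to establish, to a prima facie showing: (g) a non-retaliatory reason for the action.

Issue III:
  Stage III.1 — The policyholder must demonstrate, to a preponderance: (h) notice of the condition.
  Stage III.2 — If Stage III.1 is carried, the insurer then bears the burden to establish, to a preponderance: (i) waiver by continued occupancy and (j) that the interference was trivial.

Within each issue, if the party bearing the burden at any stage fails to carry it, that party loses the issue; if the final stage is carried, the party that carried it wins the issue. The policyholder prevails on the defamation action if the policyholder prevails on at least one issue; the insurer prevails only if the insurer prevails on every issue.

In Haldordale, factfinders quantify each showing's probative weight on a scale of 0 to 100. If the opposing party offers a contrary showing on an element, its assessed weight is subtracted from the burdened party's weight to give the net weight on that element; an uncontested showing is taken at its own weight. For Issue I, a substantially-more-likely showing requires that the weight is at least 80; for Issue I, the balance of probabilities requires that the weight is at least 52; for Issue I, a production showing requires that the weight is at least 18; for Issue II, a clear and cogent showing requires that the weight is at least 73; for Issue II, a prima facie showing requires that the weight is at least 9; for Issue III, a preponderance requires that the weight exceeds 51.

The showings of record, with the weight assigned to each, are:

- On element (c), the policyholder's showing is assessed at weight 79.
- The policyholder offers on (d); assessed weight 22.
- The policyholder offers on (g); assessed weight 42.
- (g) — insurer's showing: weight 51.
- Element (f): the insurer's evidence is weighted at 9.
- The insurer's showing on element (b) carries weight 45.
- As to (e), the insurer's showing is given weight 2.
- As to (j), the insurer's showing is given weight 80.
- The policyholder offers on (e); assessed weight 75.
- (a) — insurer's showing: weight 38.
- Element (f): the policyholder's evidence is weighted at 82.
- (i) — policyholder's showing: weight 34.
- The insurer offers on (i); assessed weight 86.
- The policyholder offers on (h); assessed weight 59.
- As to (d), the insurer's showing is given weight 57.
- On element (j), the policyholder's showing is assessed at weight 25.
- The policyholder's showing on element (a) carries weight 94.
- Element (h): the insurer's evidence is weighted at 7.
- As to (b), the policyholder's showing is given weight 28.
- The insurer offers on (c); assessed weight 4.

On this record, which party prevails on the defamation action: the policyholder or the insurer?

policyholder

— Issue I —
Stage I.1 — burden on policyholder; standard: the balance of probabilities (weight is at least 52).
    (a): 94 − 38 = 56 ≥ 52 [met]
  The policyholder carries Stage I.1; the insurer now bears the burden.
Stage I.2 — burden on insurer; standard: a production showing (weight is at least 18).
    (b): 45 − 28 = 17 < 18 [not met]
  Not every element is met, so the insurer fails to carry Stage I.2.
So the policyholder prevails on this issue.
— Issue II —
At Stage II.1 the policyholder must meet a clear and cogent showing (weight is at least 73): on (e) the weight is 75 less the opposing 2 gives net 73, ≥ 73, so (e) meets the standard; on (f) the weight is 82 less the opposing 9 gives net 73, ≥ 73, so (f) meets the standard.
  Stage II.1 is satisfied; the onus moves to the insurer.
At Stage II.2 the insurer must meet a prima facie showing (weight is at least 9): on (g) the weight is 51 less the opposing 42 gives net 9, which does reach 9, so (g) meets the standard.
  Stage II.2 carried; the final stage is satisfied.
All stages carried — the insurer prevails on this issue.
— Issue III —
At Stage III.1 the policyholder must meet a preponderance (weight exceeds 51): on (h) the weight is 59 less the opposing 7 gives net 52, which does exceed 51, so (h) meets the standard.
  The policyholder carries Stage III.1; the insurer now bears the burden.
At Stage III.2 the insurer must meet a preponderance (weight exceeds 51): on (i) the weight is 86 less the opposing 34 gives net 52, which does exceed 51, so (i) meets the standard; on (j) the weight is 80 less the opposing 25 gives net 55, which does exceed 51, so (j) meets the standard.
  Stage III.2 carried; the final stage is satisfied.
Every stage carried; the insurer prevails on this issue.
Per-issue: Issue I → policyholder; Issue II → insurer; Issue III → insurer. The policyholder must prevail on at least one issue; overall, the policyholder prevails.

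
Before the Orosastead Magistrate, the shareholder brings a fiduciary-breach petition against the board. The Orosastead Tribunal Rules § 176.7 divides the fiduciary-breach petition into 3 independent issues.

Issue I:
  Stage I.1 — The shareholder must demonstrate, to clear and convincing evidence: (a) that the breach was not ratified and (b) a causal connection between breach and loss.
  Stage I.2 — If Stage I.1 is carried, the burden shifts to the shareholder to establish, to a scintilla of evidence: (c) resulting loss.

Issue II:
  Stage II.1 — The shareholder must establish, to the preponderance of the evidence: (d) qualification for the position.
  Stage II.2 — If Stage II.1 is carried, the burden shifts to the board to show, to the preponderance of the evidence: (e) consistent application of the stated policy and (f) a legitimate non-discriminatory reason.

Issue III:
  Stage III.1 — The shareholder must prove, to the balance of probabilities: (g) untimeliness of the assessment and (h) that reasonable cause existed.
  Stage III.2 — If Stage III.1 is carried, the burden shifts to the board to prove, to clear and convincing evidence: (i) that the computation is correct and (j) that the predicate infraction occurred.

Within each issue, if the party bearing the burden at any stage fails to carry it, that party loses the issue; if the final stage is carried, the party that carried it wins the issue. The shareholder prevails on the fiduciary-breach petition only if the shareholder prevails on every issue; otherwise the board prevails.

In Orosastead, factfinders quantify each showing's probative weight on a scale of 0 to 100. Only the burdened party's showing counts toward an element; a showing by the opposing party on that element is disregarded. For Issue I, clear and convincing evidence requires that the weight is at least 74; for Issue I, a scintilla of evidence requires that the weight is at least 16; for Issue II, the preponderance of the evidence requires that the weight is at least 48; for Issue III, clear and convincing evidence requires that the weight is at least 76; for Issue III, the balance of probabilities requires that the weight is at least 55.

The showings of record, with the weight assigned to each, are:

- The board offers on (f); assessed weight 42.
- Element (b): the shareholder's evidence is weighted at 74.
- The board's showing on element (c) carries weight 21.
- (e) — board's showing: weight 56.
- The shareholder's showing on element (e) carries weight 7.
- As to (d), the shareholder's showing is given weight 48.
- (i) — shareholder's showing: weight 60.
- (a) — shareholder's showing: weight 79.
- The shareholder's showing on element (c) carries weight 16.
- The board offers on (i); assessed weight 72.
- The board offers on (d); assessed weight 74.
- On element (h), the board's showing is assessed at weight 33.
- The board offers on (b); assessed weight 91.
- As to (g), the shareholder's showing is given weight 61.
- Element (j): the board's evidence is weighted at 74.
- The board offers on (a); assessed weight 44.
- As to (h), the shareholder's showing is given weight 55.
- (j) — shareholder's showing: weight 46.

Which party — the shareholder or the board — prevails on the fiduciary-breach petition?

shareholder

— Issue I —
Stage I.1 (shareholder, clear and convincing evidence, weight is at least 74): (a) 79 (board's 44 disregarded) ≥ 74 — meets; (b) 74 (board's 91 disregarded) ≥ 74 — meets.
  Stage I.1 carried; the burden remains with the shareholder.
Stage I.2 (shareholder, a scintilla of evidence, weight is at least 16): (c) 16 (board's 21 disregarded) ≥ 16 — meets.
  Stage I.2 carried; the final stage is satisfied.
All stages carried — the shareholder prevails on this issue.
— Issue II —
At Stage II.1 the shareholder must meet the preponderance of the evidence (weight is at least 48): on (d) the weight is 48 (the board's 74 is given no effect), which does reach 48, so (d) meets the standard.
  All elements met. The burden passes to the board.
At Stage II.2 the board must meet the preponderance of the evidence (weight is at least 48): on (e) the weight is 56 (the shareholder's 7 is given no effect), ≥ 48, so (e) meets the standard; on (f) the weight is 42, < 48, so (f) does not meet the standard.
  Not every element is met, so the board fails to carry Stage II.2.
The shareholder prevails on this issue.
— Issue III —
At Stage III.1 the shareholder must meet the balance of probabilities (weight is at least 55): on (g) the weight is 61, ≥ 55, so (g) meets the standard; on (h) the weight is 55 (the board's 33 is given no effect), which does reach 55, so (h) meets the standard.
  Stage III.1 carried; the burden shifts to the board.
At Stage III.2 the board must meet clear and convincing evidence (weight is at least 76): on (i) the weight is 72 (the shareholder's 60 is given no effect), which does not reach 76, so (i) does not meet the standard; on (j) the weight is 74 (the shareholder's 46 is given no effect), < 76, so (j) does not meet the standard.
  Stage III.2 not carried; the board fails its burden.
The analysis ends at Stage III.2; the shareholder prevails on this issue.
Per-issue: Issue I → shareholder; Issue II → shareholder; Issue III → shareholder. The shareholder must prevail on every issue; overall, the shareholder prevails.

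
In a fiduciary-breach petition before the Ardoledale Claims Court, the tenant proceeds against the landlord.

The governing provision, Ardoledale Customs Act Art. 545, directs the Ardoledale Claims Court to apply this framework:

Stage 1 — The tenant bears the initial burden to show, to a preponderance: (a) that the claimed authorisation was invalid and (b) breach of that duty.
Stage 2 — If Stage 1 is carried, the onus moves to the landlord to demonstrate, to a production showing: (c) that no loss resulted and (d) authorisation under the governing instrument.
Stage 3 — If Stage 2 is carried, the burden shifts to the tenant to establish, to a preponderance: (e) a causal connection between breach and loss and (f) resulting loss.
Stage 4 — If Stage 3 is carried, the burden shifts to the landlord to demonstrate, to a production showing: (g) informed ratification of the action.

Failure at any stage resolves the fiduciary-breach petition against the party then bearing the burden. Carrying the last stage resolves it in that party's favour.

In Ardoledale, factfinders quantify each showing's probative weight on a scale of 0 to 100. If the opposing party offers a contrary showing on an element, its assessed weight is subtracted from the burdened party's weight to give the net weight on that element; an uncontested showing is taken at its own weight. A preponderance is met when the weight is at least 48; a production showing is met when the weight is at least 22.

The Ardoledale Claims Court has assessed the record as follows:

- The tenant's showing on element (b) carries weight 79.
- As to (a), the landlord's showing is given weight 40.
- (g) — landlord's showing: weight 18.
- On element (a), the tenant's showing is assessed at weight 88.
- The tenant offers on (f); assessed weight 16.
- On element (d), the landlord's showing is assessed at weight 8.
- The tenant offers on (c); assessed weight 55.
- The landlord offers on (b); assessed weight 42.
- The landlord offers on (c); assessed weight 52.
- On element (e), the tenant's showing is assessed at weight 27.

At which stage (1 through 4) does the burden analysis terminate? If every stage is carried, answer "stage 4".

stage 1

At Stage 1 the tenant must meet a preponderance (weight is at least 48): on (a) the weight is 88 less the opposing 40 gives net 48, ≥ 48, so (a) meets the standard; on (b) the weight is 79 less the opposing 42 gives net 37, < 48, so (b) does not meet the standard.
  Not every element is met, so the tenant fails to carry Stage 1.
The landlord prevails.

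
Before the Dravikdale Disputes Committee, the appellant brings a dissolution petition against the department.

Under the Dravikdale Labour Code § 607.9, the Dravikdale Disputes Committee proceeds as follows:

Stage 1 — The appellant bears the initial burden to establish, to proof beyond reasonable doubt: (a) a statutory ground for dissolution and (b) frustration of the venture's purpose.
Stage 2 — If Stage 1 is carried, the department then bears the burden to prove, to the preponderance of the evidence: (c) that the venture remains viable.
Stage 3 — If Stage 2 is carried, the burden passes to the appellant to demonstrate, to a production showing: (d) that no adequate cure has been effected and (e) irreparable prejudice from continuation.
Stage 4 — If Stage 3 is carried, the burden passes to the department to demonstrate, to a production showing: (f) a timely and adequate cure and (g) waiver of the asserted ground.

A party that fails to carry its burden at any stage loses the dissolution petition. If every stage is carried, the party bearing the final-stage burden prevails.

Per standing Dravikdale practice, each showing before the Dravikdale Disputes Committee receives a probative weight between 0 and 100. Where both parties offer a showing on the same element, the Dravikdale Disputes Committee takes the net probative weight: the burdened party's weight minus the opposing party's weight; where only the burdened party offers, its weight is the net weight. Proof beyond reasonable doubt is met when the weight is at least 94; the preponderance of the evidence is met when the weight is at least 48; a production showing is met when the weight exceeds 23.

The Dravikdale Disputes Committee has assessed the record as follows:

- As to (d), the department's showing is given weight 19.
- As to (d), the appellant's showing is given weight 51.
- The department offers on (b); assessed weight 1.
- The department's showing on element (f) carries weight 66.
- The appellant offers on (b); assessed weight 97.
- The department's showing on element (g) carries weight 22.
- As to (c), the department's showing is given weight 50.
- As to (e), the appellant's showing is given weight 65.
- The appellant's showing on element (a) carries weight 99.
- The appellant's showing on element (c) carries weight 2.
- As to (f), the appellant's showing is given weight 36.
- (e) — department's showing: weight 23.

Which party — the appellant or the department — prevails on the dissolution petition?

At Stage 1 the appellant must meet proof beyond reasonable doubt (weight is at least 94): on (a) the weight is 99, which does reach 94, so (a) meets the standard; on (b) the weight is 97 less the opposing 1 gives net 96, ≥ 94, so (b) meets the standard.
  Stage 1 carried; the burden shifts to the department.
At Stage 2 the department must meet the preponderance of the evidence (weight is at least 48): on (c) the weight is 50 less the opposing 2 gives net 48, ≥ 48, so (c) meets the standard.
  Stage 2 is satisfied; the onus moves to the appellant.
At Stage 3 the appellant must meet a production showing (weight exceeds 23): on (d) the weight is 51 less the opposing 19 gives net 32, which does exceed 23, so (d) meets the standard; on (e) the weight is 65 less the opposing 23 gives net 42, which does exceed 23, so (e) meets the standard.
  Stage 3 is satisfied; the onus moves to the department.
At Stage 4 the department must meet a production showing (weight exceeds 23): on (f) the weight is 66 less the opposing 36 gives net 30, which does exceed 23, so (f) meets the standard; on (g) the weight is 22, ≤ 23, so (g) does not meet the standard.
  The department does not carry Stage 4.
So the appellant prevails.

appellant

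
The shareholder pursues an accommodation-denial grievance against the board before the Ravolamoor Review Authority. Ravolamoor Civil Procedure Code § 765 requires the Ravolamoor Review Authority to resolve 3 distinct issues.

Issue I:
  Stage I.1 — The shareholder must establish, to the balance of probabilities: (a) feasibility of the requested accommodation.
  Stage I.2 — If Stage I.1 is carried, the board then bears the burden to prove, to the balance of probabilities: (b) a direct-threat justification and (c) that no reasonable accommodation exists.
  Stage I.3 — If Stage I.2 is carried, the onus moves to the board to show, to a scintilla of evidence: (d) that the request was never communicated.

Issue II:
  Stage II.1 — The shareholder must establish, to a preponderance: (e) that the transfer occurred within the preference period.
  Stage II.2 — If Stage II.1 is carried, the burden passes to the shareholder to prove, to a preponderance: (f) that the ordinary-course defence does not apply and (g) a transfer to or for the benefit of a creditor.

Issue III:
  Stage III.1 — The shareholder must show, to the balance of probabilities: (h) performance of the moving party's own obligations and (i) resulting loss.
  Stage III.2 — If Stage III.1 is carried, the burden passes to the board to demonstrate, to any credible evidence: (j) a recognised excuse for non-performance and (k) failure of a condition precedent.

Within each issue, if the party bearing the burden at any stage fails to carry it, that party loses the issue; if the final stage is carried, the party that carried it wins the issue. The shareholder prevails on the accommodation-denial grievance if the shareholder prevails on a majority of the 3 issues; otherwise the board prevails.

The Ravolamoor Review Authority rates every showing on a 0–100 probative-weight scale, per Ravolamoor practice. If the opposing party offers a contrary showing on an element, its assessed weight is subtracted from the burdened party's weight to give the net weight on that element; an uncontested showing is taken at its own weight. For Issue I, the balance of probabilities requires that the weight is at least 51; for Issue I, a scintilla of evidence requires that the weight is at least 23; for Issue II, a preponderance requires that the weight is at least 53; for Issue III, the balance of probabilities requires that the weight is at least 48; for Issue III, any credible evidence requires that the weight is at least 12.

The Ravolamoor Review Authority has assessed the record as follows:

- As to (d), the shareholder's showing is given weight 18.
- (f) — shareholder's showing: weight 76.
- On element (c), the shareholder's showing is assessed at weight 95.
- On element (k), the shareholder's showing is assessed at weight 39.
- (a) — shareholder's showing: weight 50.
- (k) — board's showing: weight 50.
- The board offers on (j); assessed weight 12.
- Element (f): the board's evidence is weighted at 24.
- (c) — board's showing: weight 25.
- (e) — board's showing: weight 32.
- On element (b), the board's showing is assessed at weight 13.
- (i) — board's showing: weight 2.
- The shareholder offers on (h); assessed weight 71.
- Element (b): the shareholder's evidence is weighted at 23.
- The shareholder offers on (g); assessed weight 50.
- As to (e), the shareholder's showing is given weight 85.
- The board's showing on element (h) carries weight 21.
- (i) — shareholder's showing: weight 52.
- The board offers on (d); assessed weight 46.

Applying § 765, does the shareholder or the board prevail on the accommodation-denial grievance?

board

— Issue I —
Stage I.1 — burden on shareholder; standard: the balance of probabilities (weight is at least 51).
    (a): 50 < 51 [not met]
  The shareholder does not carry Stage I.1.
The board prevails on this issue.
— Issue II —
Stage II.1 (shareholder, a preponderance, weight is at least 53): (e) net 85−32=53 ≥ 53 — meets.
  Stage II.1 is satisfied; the shareholder continues to bear the burden.
Stage II.2 (shareholder, a preponderance, weight is at least 53): (f) net 76−24=52 < 53 — fails; (g) 50 < 53 — fails.
  The shareholder does not carry Stage II.2.
The board prevails on this issue.
— Issue III —
Stage III.1 — burden on shareholder; standard: the balance of probabilities (weight is at least 48).
    (h): 71 − 21 = 50 ≥ 48 [met]
    (i): 52 − 2 = 50 ≥ 48 [met]
  Stage III.1 carried; the burden shifts to the board.
Stage III.2 — burden on board; standard: any credible evidence (weight is at least 12).
    (j): 12 ≥ 12 [met]
    (k): 50 − 39 = 11 < 12 [not met]
  Stage III.2 not carried; the board fails its burden.
So the shareholder prevails on this issue.
Per-issue: Issue I → board; Issue II → board; Issue III → shareholder. The shareholder must prevail on a majority of issues; overall, the board prevails.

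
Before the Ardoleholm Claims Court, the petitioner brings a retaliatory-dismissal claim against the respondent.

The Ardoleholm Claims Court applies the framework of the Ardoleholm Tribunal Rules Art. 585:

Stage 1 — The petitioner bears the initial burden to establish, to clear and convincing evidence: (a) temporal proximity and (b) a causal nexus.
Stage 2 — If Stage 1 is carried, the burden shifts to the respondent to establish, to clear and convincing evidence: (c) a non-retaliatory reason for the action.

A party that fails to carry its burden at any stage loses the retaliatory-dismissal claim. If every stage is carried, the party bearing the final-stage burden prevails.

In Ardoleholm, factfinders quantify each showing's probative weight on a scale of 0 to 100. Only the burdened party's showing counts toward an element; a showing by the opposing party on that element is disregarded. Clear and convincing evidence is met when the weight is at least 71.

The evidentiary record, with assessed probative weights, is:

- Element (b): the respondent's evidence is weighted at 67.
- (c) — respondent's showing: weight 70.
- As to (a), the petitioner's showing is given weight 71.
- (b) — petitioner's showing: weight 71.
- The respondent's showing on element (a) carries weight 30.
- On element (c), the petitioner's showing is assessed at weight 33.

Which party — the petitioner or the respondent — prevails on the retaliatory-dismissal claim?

petitioner

At Stage 1 the petitioner must meet clear and convincing evidence (weight is at least 71): on (a) the weight is 71 (the respondent's 30 is given no effect), which does reach 71, so (a) meets the standard; on (b) the weight is 71 (the respondent's 67 is given no effect), which does reach 71, so (b) meets the standard.
  All elements met. The burden passes to the respondent.
At Stage 2 the respondent must meet clear and convincing evidence (weight is at least 71): on (c) the weight is 70 (the petitioner's 33 is given no effect), which does not reach 71, so (c) does not meet the standard.
  The respondent does not carry Stage 2.
The petitioner prevails.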